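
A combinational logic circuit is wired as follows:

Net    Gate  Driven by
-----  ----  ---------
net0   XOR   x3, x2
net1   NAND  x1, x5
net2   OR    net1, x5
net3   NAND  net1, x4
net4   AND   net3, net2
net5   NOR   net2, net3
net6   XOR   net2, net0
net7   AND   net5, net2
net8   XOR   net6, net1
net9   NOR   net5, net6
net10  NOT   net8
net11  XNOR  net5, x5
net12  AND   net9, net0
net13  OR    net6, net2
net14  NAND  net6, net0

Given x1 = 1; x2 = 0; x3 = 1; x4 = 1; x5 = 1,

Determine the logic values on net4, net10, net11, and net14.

net0 = x3 XOR x2 = 1 XOR 0 = 1
net1 = x1 NAND x5 = 1 NAND 1 = 0
net2 = net1 OR x5 = 0 OR 1 = 1
net3 = net1 NAND x4 = 0 NAND 1 = 1
net4 = net3 AND net2 = 1 AND 1 = 1
net5 = net2 NOR net3 = 1 NOR 1 = 0
net6 = net2 XOR net0 = 1 XOR 1 = 0
net8 = net6 XOR net1 = 0 XOR 0 = 0
net10 = NOT net8 = NOT 0 = 1
net11 = net5 XNOR x5 = 0 XNOR 1 = 0
net14 = net6 NAND net0 = 0 NAND 1 = 1

net4 = 1  net10 = 1  net11 = 0  net14 = 1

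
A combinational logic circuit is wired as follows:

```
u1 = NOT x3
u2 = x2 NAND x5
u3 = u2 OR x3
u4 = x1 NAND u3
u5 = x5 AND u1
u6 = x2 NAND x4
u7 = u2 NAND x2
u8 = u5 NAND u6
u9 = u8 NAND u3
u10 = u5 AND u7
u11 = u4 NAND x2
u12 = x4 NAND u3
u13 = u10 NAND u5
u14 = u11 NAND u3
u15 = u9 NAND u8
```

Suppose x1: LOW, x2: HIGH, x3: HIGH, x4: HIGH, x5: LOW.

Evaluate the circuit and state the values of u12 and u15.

u12 = LOW; u15 = HIGH

u1 = NOT x3 = NOT HIGH = LOW
u2 = x2 NAND x5 = HIGH NAND LOW = HIGH
u3 = u2 OR x3 = HIGH OR HIGH = HIGH
u5 = x5 AND u1 = LOW AND LOW = LOW
u6 = x2 NAND x4 = HIGH NAND HIGH = LOW
u8 = u5 NAND u6 = LOW NAND LOW = HIGH
u9 = u8 NAND u3 = HIGH NAND HIGH = LOW
u12 = x4 NAND u3 = HIGH NAND HIGH = LOW
u15 = u9 NAND u8 = LOW NAND HIGH = HIGH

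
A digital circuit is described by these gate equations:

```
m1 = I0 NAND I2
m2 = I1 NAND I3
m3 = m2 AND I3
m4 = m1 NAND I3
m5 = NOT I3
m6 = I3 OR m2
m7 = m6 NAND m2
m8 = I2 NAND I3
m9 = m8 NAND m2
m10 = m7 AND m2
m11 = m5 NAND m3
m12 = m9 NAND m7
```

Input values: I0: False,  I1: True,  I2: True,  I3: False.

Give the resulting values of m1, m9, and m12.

m1 = True  m9 = False  m12 = True

m1 = I0 NAND I2 = False NAND True = True
m2 = I1 NAND I3 = True NAND False = True
m6 = I3 OR m2 = False OR True = True
m7 = m6 NAND m2 = True NAND True = False
m8 = I2 NAND I3 = True NAND False = True
m9 = m8 NAND m2 = True NAND True = False
m12 = m9 NAND m7 = False NAND False = True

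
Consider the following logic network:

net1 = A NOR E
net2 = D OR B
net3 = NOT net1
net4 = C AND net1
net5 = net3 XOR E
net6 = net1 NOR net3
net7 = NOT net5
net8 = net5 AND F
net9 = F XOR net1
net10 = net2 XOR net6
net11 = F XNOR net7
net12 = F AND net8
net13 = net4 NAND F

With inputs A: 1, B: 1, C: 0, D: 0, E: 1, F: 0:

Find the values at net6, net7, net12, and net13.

net6 = 0, net7 = 1, net12 = 0, net13 = 1

net1 = A NOR E = 1 NOR 1 = 0
net3 = NOT net1 = NOT 0 = 1
net4 = C AND net1 = 0 AND 0 = 0
net5 = net3 XOR E = 1 XOR 1 = 0
net6 = net1 NOR net3 = 0 NOR 1 = 0
net7 = NOT net5 = NOT 0 = 1
net8 = net5 AND F = 0 AND 0 = 0
net12 = F AND net8 = 0 AND 0 = 0
net13 = net4 NAND F = 0 NAND 0 = 1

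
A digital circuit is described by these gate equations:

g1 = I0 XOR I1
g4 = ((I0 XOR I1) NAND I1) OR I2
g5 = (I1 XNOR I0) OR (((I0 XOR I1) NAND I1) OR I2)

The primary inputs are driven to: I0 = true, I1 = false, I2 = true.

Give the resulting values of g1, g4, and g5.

g1 = true XOR false = true
g4 = ((true XOR false) NAND false) OR true = true
g5 = (false XNOR true) OR (((true XOR false) NAND false) OR true) = true

g1 = true, g4 = true, g5 = true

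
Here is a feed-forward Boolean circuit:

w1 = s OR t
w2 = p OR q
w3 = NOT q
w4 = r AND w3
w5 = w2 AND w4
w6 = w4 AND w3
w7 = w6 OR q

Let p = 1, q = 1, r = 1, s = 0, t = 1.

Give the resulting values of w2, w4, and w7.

w2 = p OR q = 1 OR 1 = 1
w3 = NOT q = NOT 1 = 0
w4 = r AND w3 = 1 AND 0 = 0
w6 = w4 AND w3 = 0 AND 0 = 0
w7 = w6 OR q = 0 OR 1 = 1

w2 = 1; w4 = 0; w7 = 1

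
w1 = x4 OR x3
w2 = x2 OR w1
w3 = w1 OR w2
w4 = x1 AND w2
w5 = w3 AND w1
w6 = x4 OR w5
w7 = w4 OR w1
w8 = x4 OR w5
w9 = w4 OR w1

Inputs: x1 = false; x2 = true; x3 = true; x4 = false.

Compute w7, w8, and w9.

w7 = true  w8 = true  w9 = true

w1 = x4 OR x3 = false OR true = true
w2 = x2 OR w1 = true OR true = true
w3 = w1 OR w2 = true OR true = true
w4 = x1 AND w2 = false AND true = false
w5 = w3 AND w1 = true AND true = true
w7 = w4 OR w1 = false OR true = true
w8 = x4 OR w5 = false OR true = true
w9 = w4 OR w1 = false OR true = true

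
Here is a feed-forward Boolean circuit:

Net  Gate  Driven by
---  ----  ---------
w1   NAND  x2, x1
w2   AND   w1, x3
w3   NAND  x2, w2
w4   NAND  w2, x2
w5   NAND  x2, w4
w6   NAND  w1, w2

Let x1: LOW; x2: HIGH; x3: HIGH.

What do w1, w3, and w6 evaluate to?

w1 = x2 NAND x1 = HIGH NAND LOW = HIGH
w2 = w1 AND x3 = HIGH AND HIGH = HIGH
w3 = x2 NAND w2 = HIGH NAND HIGH = LOW
w6 = w1 NAND w2 = HIGH NAND HIGH = LOW

w1 = HIGH; w3 = LOW; w6 = LOW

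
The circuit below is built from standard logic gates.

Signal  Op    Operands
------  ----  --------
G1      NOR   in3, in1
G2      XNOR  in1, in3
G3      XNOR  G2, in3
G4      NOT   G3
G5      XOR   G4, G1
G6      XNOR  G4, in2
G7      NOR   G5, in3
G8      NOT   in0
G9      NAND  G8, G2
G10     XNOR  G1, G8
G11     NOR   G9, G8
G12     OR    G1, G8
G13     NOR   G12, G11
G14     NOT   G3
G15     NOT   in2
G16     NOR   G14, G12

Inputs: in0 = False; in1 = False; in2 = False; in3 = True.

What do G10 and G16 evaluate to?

G10 = False, G16 = False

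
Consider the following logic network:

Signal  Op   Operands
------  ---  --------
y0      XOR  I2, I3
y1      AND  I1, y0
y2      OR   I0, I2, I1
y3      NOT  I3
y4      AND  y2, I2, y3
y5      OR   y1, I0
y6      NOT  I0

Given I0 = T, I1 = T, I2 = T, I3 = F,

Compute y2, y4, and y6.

y2 = T, y4 = T, y6 = F

y2 = I0 OR I2 OR I1 = T OR T OR T = T
y3 = NOT I3 = NOT F = T
y4 = y2 AND I2 AND y3 = T AND T AND T = T
y6 = NOT I0 = NOT T = F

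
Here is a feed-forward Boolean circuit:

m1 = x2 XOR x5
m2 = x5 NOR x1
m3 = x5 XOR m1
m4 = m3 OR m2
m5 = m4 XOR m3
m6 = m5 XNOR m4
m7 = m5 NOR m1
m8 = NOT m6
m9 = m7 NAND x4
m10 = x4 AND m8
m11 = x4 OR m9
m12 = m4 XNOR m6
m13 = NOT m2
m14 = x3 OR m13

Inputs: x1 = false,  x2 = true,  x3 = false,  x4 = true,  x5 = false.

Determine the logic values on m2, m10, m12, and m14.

m2 = true, m10 = true, m12 = false, m14 = false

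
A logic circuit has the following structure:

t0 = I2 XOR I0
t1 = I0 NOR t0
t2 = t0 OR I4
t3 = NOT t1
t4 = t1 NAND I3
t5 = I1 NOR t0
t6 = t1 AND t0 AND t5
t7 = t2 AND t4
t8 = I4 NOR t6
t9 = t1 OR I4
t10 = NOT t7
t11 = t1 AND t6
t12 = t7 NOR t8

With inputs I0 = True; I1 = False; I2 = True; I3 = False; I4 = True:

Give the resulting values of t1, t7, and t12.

t1 = False, t7 = True, t12 = False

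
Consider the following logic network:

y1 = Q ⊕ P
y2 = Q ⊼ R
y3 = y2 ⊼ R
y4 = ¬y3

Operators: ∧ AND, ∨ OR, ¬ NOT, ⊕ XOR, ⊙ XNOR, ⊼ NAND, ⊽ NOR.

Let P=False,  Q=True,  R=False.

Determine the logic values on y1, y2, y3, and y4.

y1 = Q XOR P = True XOR False = True
y2 = Q NAND R = True NAND False = True
y3 = y2 NAND R = True NAND False = True
y4 = NOT y3 = NOT True = False

y1 = True  y2 = True  y3 = True  y4 = False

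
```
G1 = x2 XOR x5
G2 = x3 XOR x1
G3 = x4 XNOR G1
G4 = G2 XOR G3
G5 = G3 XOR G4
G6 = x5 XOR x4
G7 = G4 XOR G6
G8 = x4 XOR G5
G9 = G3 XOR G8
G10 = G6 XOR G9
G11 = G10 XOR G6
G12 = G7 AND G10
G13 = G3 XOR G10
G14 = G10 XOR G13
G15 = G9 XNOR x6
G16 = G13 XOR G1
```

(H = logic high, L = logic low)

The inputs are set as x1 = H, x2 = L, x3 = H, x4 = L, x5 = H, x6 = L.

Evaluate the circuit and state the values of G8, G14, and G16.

G8 = L  G14 = L  G16 = L

G1 = x2 XOR x5 = L XOR H = H
G2 = x3 XOR x1 = H XOR H = L
G3 = x4 XNOR G1 = L XNOR H = L
G4 = G2 XOR G3 = L XOR L = L
G5 = G3 XOR G4 = L XOR L = L
G6 = x5 XOR x4 = H XOR L = H
G8 = x4 XOR G5 = L XOR L = L
G9 = G3 XOR G8 = L XOR L = L
G10 = G6 XOR G9 = H XOR L = H
G13 = G3 XOR G10 = L XOR H = H
G14 = G10 XOR G13 = H XOR H = L
G16 = G13 XOR G1 = H XOR H = L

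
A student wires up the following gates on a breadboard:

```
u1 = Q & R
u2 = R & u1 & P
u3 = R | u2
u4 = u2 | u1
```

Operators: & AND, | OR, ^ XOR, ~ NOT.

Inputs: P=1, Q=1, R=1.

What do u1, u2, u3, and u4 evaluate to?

u1 = Q AND R = 1 AND 1 = 1
u2 = R AND u1 AND P = 1 AND 1 AND 1 = 1
u3 = R OR u2 = 1 OR 1 = 1
u4 = u2 OR u1 = 1 OR 1 = 1

u1 = 1  u2 = 1  u3 = 1  u4 = 1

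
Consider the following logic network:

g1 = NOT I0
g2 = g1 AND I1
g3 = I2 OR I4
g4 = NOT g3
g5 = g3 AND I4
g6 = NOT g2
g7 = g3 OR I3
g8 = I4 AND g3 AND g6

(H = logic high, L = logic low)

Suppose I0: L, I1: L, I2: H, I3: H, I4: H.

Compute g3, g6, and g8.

g3 = H, g6 = H, g8 = H

g1 = NOT I0 = NOT L = H
g2 = g1 AND I1 = H AND L = L
g3 = I2 OR I4 = H OR H = H
g6 = NOT g2 = NOT L = H
g8 = I4 AND g3 AND g6 = H AND H AND H = H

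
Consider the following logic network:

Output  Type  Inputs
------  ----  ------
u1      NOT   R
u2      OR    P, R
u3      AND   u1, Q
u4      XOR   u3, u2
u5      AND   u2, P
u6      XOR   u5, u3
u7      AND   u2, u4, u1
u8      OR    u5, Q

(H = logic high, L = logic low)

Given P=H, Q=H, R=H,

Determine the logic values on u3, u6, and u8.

u3 = L, u6 = H, u8 = H

u1 = NOT R = NOT H = L
u2 = P OR R = H OR H = H
u3 = u1 AND Q = L AND H = L
u5 = u2 AND P = H AND H = H
u6 = u5 XOR u3 = H XOR L = H
u8 = u5 OR Q = H OR H = H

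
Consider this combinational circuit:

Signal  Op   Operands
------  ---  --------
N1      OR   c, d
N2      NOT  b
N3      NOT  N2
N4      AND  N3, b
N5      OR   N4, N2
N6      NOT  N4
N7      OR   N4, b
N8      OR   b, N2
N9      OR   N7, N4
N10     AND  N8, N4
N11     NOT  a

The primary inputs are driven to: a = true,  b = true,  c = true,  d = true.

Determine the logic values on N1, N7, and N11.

N1 = true, N7 = true, N11 = false

N1 = c OR d = true OR true = true
N2 = NOT b = NOT true = false
N3 = NOT N2 = NOT false = true
N4 = N3 AND b = true AND true = true
N7 = N4 OR b = true OR true = true
N11 = NOT a = NOT true = false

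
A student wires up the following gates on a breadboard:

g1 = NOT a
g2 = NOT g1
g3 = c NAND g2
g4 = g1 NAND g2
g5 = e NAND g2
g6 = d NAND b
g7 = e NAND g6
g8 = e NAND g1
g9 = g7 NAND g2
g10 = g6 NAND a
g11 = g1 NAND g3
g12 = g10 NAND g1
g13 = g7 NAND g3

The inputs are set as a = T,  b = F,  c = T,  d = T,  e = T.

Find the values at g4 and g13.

g1 = NOT a = NOT T = F
g2 = NOT g1 = NOT F = T
g3 = c NAND g2 = T NAND T = F
g4 = g1 NAND g2 = F NAND T = T
g6 = d NAND b = T NAND F = T
g7 = e NAND g6 = T NAND T = F
g13 = g7 NAND g3 = F NAND F = T

g4 = T  g13 = T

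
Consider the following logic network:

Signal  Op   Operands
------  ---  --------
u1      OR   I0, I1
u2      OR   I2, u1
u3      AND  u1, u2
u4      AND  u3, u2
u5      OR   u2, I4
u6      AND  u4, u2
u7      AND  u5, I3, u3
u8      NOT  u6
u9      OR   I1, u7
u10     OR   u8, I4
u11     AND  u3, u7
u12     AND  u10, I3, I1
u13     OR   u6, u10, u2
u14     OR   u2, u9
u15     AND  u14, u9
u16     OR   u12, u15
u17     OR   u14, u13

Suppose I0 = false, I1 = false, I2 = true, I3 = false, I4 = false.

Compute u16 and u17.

u16 = false, u17 = true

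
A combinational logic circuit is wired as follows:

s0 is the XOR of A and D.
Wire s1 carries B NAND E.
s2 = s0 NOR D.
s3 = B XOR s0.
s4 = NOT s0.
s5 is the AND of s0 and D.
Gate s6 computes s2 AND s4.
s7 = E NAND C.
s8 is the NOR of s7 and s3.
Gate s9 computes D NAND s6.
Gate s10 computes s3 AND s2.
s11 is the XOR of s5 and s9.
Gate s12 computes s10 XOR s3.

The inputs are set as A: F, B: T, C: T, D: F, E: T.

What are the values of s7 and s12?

s0 = A XOR D = F XOR F = F
s2 = s0 NOR D = F NOR F = T
s3 = B XOR s0 = T XOR F = T
s7 = E NAND C = T NAND T = F
s10 = s3 AND s2 = T AND T = T
s12 = s10 XOR s3 = T XOR T = F

s7 = F, s12 = F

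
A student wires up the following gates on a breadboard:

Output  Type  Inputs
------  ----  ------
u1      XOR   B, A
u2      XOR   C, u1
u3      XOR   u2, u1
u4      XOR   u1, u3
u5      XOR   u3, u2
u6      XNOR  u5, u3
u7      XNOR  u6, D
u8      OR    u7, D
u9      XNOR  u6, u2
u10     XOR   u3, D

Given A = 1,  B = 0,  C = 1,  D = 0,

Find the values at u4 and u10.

u4 = 0, u10 = 1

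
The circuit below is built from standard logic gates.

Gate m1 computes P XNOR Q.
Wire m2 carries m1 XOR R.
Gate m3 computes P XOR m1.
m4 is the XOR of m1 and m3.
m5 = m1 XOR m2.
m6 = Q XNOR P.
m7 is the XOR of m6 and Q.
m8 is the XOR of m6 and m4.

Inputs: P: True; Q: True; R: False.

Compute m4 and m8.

m1 = P XNOR Q = True XNOR True = True
m3 = P XOR m1 = True XOR True = False
m4 = m1 XOR m3 = True XOR False = True
m6 = Q XNOR P = True XNOR True = True
m8 = m6 XOR m4 = True XOR True = False

m4 = True, m8 = False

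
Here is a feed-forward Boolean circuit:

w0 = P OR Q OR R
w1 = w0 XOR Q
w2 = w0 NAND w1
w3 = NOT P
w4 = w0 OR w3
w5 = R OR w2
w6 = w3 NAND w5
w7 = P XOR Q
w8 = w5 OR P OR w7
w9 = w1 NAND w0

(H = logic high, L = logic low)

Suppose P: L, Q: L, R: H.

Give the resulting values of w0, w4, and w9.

w0 = P OR Q OR R = L OR L OR H = H
w1 = w0 XOR Q = H XOR L = H
w3 = NOT P = NOT L = H
w4 = w0 OR w3 = H OR H = H
w9 = w1 NAND w0 = H NAND H = L

w0 = H  w4 = H  w9 = L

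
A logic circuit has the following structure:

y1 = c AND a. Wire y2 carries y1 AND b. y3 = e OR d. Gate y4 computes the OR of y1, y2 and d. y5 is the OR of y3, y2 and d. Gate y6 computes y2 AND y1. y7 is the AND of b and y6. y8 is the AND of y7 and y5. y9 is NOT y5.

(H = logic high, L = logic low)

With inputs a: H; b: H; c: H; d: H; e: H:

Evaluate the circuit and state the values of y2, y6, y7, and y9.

y2 = H; y6 = H; y7 = H; y9 = L

y1 = c AND a = H AND H = H
y2 = y1 AND b = H AND H = H
y3 = e OR d = H OR H = H
y5 = y3 OR y2 OR d = H OR H OR H = H
y6 = y2 AND y1 = H AND H = H
y7 = b AND y6 = H AND H = H
y9 = NOT y5 = NOT H = L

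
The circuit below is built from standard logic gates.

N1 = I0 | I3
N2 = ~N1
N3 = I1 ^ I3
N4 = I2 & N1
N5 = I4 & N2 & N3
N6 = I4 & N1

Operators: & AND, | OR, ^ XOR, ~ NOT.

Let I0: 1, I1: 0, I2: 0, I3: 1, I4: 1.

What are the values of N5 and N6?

N5 = 0, N6 = 1

N1 = I0 OR I3 = 1 OR 1 = 1
N2 = NOT N1 = NOT 1 = 0
N3 = I1 XOR I3 = 0 XOR 1 = 1
N5 = I4 AND N2 AND N3 = 1 AND 0 AND 1 = 0
N6 = I4 AND N1 = 1 AND 1 = 1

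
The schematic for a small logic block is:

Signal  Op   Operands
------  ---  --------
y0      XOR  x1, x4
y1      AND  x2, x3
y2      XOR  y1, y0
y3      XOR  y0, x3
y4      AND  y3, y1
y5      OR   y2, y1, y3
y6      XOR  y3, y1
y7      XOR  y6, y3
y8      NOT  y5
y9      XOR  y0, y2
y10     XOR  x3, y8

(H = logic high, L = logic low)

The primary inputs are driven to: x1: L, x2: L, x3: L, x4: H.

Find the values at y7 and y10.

y7 = L, y10 = L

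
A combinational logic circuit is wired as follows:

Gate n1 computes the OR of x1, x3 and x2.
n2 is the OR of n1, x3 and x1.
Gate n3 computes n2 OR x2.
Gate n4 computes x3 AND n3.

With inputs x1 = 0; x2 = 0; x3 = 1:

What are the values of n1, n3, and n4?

n1 = 1, n3 = 1, n4 = 1

n1 = x1 OR x3 OR x2 = 0 OR 1 OR 0 = 1
n2 = n1 OR x3 OR x1 = 1 OR 1 OR 0 = 1
n3 = n2 OR x2 = 1 OR 0 = 1
n4 = x3 AND n3 = 1 AND 1 = 1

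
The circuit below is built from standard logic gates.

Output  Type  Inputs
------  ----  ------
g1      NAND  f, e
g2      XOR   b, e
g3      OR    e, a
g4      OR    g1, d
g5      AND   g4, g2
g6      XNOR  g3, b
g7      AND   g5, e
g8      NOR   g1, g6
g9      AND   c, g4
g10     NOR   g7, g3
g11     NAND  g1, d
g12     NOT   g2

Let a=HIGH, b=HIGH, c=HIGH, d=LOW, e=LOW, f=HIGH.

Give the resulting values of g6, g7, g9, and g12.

g6 = HIGH; g7 = LOW; g9 = HIGH; g12 = LOW

g1 = f NAND e = HIGH NAND LOW = HIGH
g2 = b XOR e = HIGH XOR LOW = HIGH
g3 = e OR a = LOW OR HIGH = HIGH
g4 = g1 OR d = HIGH OR LOW = HIGH
g5 = g4 AND g2 = HIGH AND HIGH = HIGH
g6 = g3 XNOR b = HIGH XNOR HIGH = HIGH
g7 = g5 AND e = HIGH AND LOW = LOW
g9 = c AND g4 = HIGH AND HIGH = HIGH
g12 = NOT g2 = NOT HIGH = LOW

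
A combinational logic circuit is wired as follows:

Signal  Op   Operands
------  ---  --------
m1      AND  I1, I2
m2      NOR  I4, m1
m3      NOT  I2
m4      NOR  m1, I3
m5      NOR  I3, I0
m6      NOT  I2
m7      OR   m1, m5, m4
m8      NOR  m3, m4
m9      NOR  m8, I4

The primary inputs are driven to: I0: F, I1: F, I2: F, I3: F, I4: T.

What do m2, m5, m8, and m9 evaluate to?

m2 = F; m5 = T; m8 = F; m9 = F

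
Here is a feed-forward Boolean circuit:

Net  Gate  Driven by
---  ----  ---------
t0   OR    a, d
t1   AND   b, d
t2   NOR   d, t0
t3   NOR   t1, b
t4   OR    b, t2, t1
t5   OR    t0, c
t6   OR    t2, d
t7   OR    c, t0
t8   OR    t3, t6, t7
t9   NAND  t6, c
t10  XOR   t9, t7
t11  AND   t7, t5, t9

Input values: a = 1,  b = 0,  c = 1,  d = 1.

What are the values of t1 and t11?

t0 = a OR d = 1 OR 1 = 1
t1 = b AND d = 0 AND 1 = 0
t2 = d NOR t0 = 1 NOR 1 = 0
t5 = t0 OR c = 1 OR 1 = 1
t6 = t2 OR d = 0 OR 1 = 1
t7 = c OR t0 = 1 OR 1 = 1
t9 = t6 NAND c = 1 NAND 1 = 0
t11 = t7 AND t5 AND t9 = 1 AND 1 AND 0 = 0

t1 = 0  t11 = 0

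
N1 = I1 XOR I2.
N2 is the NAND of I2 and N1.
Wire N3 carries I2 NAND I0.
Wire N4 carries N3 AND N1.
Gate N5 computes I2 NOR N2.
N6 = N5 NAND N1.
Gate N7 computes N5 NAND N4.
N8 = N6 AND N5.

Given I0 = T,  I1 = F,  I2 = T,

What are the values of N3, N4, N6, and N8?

N3 = F  N4 = F  N6 = T  N8 = F

N1 = I1 XOR I2 = F XOR T = T
N2 = I2 NAND N1 = T NAND T = F
N3 = I2 NAND I0 = T NAND T = F
N4 = N3 AND N1 = F AND T = F
N5 = I2 NOR N2 = T NOR F = F
N6 = N5 NAND N1 = F NAND T = T
N8 = N6 AND N5 = T AND F = F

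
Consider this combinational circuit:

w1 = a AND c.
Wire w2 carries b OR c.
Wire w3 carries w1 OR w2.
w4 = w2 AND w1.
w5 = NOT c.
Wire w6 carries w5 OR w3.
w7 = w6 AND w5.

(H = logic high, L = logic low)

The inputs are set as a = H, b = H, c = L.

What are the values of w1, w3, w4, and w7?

w1 = L  w3 = H  w4 = L  w7 = H

w1 = a AND c = H AND L = L
w2 = b OR c = H OR L = H
w3 = w1 OR w2 = L OR H = H
w4 = w2 AND w1 = H AND L = L
w5 = NOT c = NOT L = H
w6 = w5 OR w3 = H OR H = H
w7 = w6 AND w5 = H AND H = H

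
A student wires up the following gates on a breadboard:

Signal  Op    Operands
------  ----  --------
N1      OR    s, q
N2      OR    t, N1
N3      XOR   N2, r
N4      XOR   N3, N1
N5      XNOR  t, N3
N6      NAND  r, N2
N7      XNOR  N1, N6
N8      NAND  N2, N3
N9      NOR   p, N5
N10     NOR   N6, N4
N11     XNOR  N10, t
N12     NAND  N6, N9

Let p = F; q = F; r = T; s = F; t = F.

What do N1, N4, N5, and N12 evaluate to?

N1 = s OR q = F OR F = F
N2 = t OR N1 = F OR F = F
N3 = N2 XOR r = F XOR T = T
N4 = N3 XOR N1 = T XOR F = T
N5 = t XNOR N3 = F XNOR T = F
N6 = r NAND N2 = T NAND F = T
N9 = p NOR N5 = F NOR F = T
N12 = N6 NAND N9 = T NAND T = F

N1 = F  N4 = T  N5 = F  N12 = F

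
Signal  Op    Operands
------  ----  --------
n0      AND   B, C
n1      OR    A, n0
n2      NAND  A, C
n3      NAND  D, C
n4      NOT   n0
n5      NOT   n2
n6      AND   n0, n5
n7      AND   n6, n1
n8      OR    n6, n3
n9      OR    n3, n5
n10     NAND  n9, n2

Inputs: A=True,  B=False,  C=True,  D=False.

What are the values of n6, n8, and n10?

n6 = False, n8 = True, n10 = True

n0 = B AND C = False AND True = False
n2 = A NAND C = True NAND True = False
n3 = D NAND C = False NAND True = True
n5 = NOT n2 = NOT False = True
n6 = n0 AND n5 = False AND True = False
n8 = n6 OR n3 = False OR True = True
n9 = n3 OR n5 = True OR True = True
n10 = n9 NAND n2 = True NAND False = True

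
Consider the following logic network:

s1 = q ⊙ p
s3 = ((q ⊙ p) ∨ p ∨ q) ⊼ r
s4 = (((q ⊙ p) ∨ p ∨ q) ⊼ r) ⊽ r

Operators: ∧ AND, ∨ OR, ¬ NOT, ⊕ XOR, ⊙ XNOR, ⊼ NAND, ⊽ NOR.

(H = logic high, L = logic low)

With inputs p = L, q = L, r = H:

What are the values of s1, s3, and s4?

s1 = H; s3 = L; s4 = L

s1 = L ⊙ L = H
s3 = ((L ⊙ L) ∨ L ∨ L) ⊼ H = L
s4 = (((L ⊙ L) ∨ L ∨ L) ⊼ H) ⊽ H = L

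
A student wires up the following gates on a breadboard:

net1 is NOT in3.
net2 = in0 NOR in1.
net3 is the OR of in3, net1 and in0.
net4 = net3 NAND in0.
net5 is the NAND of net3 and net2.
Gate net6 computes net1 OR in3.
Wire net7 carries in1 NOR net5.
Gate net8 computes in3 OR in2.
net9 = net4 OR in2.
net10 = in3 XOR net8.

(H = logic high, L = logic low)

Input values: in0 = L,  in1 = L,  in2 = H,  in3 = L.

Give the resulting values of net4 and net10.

net4 = H, net10 = H

net1 = NOT in3 = NOT L = H
net3 = in3 OR net1 OR in0 = L OR H OR L = H
net4 = net3 NAND in0 = H NAND L = H
net8 = in3 OR in2 = L OR H = H
net10 = in3 XOR net8 = L XOR H = H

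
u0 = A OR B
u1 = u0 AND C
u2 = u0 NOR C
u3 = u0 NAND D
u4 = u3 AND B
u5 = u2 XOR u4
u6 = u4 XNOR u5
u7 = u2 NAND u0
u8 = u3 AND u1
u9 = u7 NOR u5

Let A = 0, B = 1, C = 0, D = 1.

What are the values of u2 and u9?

u0 = A OR B = 0 OR 1 = 1
u2 = u0 NOR C = 1 NOR 0 = 0
u3 = u0 NAND D = 1 NAND 1 = 0
u4 = u3 AND B = 0 AND 1 = 0
u5 = u2 XOR u4 = 0 XOR 0 = 0
u7 = u2 NAND u0 = 0 NAND 1 = 1
u9 = u7 NOR u5 = 1 NOR 0 = 0

u2 = 0, u9 = 0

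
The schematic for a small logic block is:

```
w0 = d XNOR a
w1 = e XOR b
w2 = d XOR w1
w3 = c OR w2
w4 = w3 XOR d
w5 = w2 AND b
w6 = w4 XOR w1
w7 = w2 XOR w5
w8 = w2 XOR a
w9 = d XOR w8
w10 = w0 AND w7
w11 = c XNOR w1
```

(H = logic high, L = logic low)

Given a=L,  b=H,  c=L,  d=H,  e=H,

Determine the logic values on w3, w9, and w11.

w1 = e XOR b = H XOR H = L
w2 = d XOR w1 = H XOR L = H
w3 = c OR w2 = L OR H = H
w8 = w2 XOR a = H XOR L = H
w9 = d XOR w8 = H XOR H = L
w11 = c XNOR w1 = L XNOR L = H

w3 = H, w9 = L, w11 = H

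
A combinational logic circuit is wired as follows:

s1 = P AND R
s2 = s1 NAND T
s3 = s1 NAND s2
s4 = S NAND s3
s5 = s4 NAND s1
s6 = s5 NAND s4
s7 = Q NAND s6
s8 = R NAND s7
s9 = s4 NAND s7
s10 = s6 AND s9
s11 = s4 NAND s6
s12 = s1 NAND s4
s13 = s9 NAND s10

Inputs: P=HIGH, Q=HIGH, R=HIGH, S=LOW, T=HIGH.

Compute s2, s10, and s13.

s2 = LOW, s10 = HIGH, s13 = LOW

s1 = P AND R = HIGH AND HIGH = HIGH
s2 = s1 NAND T = HIGH NAND HIGH = LOW
s3 = s1 NAND s2 = HIGH NAND LOW = HIGH
s4 = S NAND s3 = LOW NAND HIGH = HIGH
s5 = s4 NAND s1 = HIGH NAND HIGH = LOW
s6 = s5 NAND s4 = LOW NAND HIGH = HIGH
s7 = Q NAND s6 = HIGH NAND HIGH = LOW
s9 = s4 NAND s7 = HIGH NAND LOW = HIGH
s10 = s6 AND s9 = HIGH AND HIGH = HIGH
s13 = s9 NAND s10 = HIGH NAND HIGH = LOW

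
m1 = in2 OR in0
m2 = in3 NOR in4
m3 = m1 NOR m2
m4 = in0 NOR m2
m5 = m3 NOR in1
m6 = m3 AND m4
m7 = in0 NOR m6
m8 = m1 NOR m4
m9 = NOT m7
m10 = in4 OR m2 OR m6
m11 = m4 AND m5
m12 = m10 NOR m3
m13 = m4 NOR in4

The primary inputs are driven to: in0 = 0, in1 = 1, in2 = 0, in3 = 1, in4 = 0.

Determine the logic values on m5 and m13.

m5 = 0  m13 = 0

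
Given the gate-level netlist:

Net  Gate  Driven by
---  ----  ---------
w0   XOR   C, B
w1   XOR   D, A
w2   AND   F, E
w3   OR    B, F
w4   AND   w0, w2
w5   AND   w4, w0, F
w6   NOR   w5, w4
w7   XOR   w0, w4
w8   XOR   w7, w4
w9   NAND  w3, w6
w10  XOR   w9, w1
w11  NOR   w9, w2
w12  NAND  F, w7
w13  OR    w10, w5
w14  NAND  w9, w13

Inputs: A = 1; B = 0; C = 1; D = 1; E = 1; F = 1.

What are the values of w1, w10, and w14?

w0 = C XOR B = 1 XOR 0 = 1
w1 = D XOR A = 1 XOR 1 = 0
w2 = F AND E = 1 AND 1 = 1
w3 = B OR F = 0 OR 1 = 1
w4 = w0 AND w2 = 1 AND 1 = 1
w5 = w4 AND w0 AND F = 1 AND 1 AND 1 = 1
w6 = w5 NOR w4 = 1 NOR 1 = 0
w9 = w3 NAND w6 = 1 NAND 0 = 1
w10 = w9 XOR w1 = 1 XOR 0 = 1
w13 = w10 OR w5 = 1 OR 1 = 1
w14 = w9 NAND w13 = 1 NAND 1 = 0

w1 = 0, w10 = 1, w14 = 0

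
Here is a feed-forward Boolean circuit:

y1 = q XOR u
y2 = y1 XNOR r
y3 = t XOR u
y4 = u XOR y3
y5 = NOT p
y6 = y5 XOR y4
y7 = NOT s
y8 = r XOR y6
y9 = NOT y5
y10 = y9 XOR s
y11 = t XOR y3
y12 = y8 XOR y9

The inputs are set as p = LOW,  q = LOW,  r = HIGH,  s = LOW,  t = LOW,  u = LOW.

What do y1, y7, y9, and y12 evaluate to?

y1 = LOW; y7 = HIGH; y9 = LOW; y12 = LOW

y1 = q XOR u = LOW XOR LOW = LOW
y3 = t XOR u = LOW XOR LOW = LOW
y4 = u XOR y3 = LOW XOR LOW = LOW
y5 = NOT p = NOT LOW = HIGH
y6 = y5 XOR y4 = HIGH XOR LOW = HIGH
y7 = NOT s = NOT LOW = HIGH
y8 = r XOR y6 = HIGH XOR HIGH = LOW
y9 = NOT y5 = NOT HIGH = LOW
y12 = y8 XOR y9 = LOW XOR LOW = LOW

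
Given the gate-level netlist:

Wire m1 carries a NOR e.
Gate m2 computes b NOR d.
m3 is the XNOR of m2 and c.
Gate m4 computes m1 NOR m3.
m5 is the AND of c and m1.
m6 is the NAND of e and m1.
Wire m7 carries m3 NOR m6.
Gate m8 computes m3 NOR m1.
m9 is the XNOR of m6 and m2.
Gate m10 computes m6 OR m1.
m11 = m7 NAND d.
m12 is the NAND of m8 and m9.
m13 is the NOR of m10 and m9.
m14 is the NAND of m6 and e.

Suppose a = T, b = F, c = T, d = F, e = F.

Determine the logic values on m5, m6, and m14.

m5 = F, m6 = T, m14 = T

m1 = a NOR e = T NOR F = F
m5 = c AND m1 = T AND F = F
m6 = e NAND m1 = F NAND F = T
m14 = m6 NAND e = T NAND F = T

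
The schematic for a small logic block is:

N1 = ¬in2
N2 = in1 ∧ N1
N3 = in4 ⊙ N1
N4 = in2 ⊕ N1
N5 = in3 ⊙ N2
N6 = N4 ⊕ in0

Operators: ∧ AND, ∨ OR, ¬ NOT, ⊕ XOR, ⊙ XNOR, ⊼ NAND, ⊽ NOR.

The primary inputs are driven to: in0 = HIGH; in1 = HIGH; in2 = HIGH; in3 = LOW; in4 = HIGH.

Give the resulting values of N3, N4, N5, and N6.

N1 = NOT in2 = NOT HIGH = LOW
N2 = in1 AND N1 = HIGH AND LOW = LOW
N3 = in4 XNOR N1 = HIGH XNOR LOW = LOW
N4 = in2 XOR N1 = HIGH XOR LOW = HIGH
N5 = in3 XNOR N2 = LOW XNOR LOW = HIGH
N6 = N4 XOR in0 = HIGH XOR HIGH = LOW

N3 = LOW, N4 = HIGH, N5 = HIGH, N6 = LOW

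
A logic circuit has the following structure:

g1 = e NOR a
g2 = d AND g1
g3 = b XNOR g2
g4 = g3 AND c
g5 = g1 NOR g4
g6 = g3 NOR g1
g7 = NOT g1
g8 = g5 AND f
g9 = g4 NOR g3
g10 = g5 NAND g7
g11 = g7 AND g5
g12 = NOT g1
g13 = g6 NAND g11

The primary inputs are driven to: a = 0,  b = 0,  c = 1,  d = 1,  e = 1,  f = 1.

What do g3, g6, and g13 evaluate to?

g3 = 1; g6 = 0; g13 = 1

g1 = e NOR a = 1 NOR 0 = 0
g2 = d AND g1 = 1 AND 0 = 0
g3 = b XNOR g2 = 0 XNOR 0 = 1
g4 = g3 AND c = 1 AND 1 = 1
g5 = g1 NOR g4 = 0 NOR 1 = 0
g6 = g3 NOR g1 = 1 NOR 0 = 0
g7 = NOT g1 = NOT 0 = 1
g11 = g7 AND g5 = 1 AND 0 = 0
g13 = g6 NAND g11 = 0 NAND 0 = 1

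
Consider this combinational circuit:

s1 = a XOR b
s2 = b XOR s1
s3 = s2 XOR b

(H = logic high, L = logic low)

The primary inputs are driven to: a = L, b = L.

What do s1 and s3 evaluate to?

s1 = L  s3 = L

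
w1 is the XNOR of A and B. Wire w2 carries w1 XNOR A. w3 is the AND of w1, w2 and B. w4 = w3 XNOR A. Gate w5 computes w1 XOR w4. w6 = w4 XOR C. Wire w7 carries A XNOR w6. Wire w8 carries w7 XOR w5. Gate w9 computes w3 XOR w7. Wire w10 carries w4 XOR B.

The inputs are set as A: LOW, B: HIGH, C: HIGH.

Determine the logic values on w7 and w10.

w7 = HIGH; w10 = LOW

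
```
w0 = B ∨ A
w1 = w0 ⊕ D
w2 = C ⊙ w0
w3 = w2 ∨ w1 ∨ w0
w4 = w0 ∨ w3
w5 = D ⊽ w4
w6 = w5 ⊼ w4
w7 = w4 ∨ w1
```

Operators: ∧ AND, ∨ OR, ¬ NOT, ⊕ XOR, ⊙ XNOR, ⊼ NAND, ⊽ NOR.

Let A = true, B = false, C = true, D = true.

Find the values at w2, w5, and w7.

w0 = B OR A = false OR true = true
w1 = w0 XOR D = true XOR true = false
w2 = C XNOR w0 = true XNOR true = true
w3 = w2 OR w1 OR w0 = true OR false OR true = true
w4 = w0 OR w3 = true OR true = true
w5 = D NOR w4 = true NOR true = false
w7 = w4 OR w1 = true OR false = true

w2 = true, w5 = false, w7 = true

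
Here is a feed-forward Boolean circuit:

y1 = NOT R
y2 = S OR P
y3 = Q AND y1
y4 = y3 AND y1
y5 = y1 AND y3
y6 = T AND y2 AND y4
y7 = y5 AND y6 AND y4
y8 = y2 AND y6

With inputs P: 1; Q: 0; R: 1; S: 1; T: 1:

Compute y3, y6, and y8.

y1 = NOT R = NOT 1 = 0
y2 = S OR P = 1 OR 1 = 1
y3 = Q AND y1 = 0 AND 0 = 0
y4 = y3 AND y1 = 0 AND 0 = 0
y6 = T AND y2 AND y4 = 1 AND 1 AND 0 = 0
y8 = y2 AND y6 = 1 AND 0 = 0

y3 = 0  y6 = 0  y8 = 0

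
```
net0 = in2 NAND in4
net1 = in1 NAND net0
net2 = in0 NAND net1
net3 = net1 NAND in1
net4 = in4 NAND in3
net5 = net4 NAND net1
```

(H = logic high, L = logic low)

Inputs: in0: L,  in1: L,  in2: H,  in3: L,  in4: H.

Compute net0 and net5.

net0 = L, net5 = L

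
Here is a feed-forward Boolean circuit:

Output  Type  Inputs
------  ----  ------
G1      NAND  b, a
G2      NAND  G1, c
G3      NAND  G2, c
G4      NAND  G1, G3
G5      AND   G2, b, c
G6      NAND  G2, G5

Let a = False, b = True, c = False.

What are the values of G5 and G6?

G5 = False, G6 = True

G1 = b NAND a = True NAND False = True
G2 = G1 NAND c = True NAND False = True
G5 = G2 AND b AND c = True AND True AND False = False
G6 = G2 NAND G5 = True NAND False = True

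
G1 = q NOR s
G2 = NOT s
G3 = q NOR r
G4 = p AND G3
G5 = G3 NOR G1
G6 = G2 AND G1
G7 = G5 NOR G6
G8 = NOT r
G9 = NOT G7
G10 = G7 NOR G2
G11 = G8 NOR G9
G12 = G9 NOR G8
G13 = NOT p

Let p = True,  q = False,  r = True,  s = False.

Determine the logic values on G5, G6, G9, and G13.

G5 = False, G6 = True, G9 = True, G13 = False

G1 = q NOR s = False NOR False = True
G2 = NOT s = NOT False = True
G3 = q NOR r = False NOR True = False
G5 = G3 NOR G1 = False NOR True = False
G6 = G2 AND G1 = True AND True = True
G7 = G5 NOR G6 = False NOR True = False
G9 = NOT G7 = NOT False = True
G13 = NOT p = NOT True = False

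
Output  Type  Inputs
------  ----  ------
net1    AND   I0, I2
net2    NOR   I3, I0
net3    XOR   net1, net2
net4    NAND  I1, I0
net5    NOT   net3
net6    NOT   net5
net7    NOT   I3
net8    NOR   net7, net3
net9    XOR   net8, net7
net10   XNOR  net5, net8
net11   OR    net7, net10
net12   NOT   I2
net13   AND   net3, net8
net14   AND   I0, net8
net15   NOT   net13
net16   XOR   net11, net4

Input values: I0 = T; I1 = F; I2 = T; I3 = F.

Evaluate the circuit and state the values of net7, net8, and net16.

net7 = T, net8 = F, net16 = F

net1 = I0 AND I2 = T AND T = T
net2 = I3 NOR I0 = F NOR T = F
net3 = net1 XOR net2 = T XOR F = T
net4 = I1 NAND I0 = F NAND T = T
net5 = NOT net3 = NOT T = F
net7 = NOT I3 = NOT F = T
net8 = net7 NOR net3 = T NOR T = F
net10 = net5 XNOR net8 = F XNOR F = T
net11 = net7 OR net10 = T OR T = T
net16 = net11 XOR net4 = T XOR T = F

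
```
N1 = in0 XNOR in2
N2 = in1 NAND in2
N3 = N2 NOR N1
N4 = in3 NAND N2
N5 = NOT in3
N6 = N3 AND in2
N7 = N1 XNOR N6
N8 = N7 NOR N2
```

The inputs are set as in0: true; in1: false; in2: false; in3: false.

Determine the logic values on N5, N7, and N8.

N1 = in0 XNOR in2 = true XNOR false = false
N2 = in1 NAND in2 = false NAND false = true
N3 = N2 NOR N1 = true NOR false = false
N5 = NOT in3 = NOT false = true
N6 = N3 AND in2 = false AND false = false
N7 = N1 XNOR N6 = false XNOR false = true
N8 = N7 NOR N2 = true NOR true = false

N5 = true, N7 = true, N8 = false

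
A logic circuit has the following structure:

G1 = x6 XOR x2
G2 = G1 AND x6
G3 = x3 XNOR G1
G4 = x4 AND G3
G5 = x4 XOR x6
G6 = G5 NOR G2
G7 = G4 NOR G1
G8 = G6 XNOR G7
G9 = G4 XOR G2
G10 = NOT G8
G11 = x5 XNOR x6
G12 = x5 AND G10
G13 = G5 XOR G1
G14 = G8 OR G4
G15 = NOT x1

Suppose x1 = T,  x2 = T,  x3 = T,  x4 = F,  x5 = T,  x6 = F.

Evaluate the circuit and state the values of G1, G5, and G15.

G1 = T, G5 = F, G15 = F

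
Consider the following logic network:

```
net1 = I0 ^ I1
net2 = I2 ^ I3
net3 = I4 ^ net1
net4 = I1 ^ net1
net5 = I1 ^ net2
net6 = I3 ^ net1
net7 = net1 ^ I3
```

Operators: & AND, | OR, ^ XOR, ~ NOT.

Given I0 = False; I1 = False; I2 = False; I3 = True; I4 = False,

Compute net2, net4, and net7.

net2 = True, net4 = False, net7 = True

net1 = I0 XOR I1 = False XOR False = False
net2 = I2 XOR I3 = False XOR True = True
net4 = I1 XOR net1 = False XOR False = False
net7 = net1 XOR I3 = False XOR True = True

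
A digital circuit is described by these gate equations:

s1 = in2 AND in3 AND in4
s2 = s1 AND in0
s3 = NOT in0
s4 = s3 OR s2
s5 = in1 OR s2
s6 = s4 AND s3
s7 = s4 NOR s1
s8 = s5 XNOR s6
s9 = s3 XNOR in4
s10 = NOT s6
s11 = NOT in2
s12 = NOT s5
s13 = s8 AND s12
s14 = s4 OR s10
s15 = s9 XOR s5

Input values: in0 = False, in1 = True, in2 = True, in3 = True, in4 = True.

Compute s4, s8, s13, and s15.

s1 = in2 AND in3 AND in4 = True AND True AND True = True
s2 = s1 AND in0 = True AND False = False
s3 = NOT in0 = NOT False = True
s4 = s3 OR s2 = True OR False = True
s5 = in1 OR s2 = True OR False = True
s6 = s4 AND s3 = True AND True = True
s8 = s5 XNOR s6 = True XNOR True = True
s9 = s3 XNOR in4 = True XNOR True = True
s12 = NOT s5 = NOT True = False
s13 = s8 AND s12 = True AND False = False
s15 = s9 XOR s5 = True XOR True = False

s4 = True  s8 = True  s13 = False  s15 = False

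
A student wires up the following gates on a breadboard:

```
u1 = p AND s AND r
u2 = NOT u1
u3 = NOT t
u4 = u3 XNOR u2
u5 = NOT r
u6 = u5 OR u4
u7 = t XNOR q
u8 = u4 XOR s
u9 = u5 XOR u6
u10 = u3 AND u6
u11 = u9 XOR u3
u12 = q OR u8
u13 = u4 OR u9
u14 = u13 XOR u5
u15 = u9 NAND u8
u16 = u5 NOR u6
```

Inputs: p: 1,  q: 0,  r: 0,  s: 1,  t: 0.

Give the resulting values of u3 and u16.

u3 = 1; u16 = 0

u1 = p AND s AND r = 1 AND 1 AND 0 = 0
u2 = NOT u1 = NOT 0 = 1
u3 = NOT t = NOT 0 = 1
u4 = u3 XNOR u2 = 1 XNOR 1 = 1
u5 = NOT r = NOT 0 = 1
u6 = u5 OR u4 = 1 OR 1 = 1
u16 = u5 NOR u6 = 1 NOR 1 = 0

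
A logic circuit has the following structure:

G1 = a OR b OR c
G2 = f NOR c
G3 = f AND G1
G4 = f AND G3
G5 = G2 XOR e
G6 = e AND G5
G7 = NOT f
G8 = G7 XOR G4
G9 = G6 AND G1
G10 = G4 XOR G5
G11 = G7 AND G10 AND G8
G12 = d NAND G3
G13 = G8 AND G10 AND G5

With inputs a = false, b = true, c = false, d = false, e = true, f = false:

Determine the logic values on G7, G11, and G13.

G7 = true, G11 = false, G13 = false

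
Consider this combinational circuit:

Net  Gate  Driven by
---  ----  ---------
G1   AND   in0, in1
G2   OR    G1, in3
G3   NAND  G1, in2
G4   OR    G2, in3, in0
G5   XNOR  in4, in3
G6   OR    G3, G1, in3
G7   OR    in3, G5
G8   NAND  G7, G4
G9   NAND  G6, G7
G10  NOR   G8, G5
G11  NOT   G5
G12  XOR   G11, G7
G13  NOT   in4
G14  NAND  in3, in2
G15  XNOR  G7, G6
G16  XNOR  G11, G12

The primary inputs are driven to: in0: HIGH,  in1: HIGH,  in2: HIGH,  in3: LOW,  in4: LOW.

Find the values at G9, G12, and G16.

G9 = LOW, G12 = HIGH, G16 = LOW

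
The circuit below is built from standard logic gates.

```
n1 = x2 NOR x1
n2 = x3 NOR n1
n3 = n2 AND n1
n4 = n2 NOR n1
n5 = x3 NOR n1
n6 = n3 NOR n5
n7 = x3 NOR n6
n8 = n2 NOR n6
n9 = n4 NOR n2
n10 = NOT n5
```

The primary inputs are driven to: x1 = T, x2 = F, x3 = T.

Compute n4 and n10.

n4 = T  n10 = T

n1 = x2 NOR x1 = F NOR T = F
n2 = x3 NOR n1 = T NOR F = F
n4 = n2 NOR n1 = F NOR F = T
n5 = x3 NOR n1 = T NOR F = F
n10 = NOT n5 = NOT F = T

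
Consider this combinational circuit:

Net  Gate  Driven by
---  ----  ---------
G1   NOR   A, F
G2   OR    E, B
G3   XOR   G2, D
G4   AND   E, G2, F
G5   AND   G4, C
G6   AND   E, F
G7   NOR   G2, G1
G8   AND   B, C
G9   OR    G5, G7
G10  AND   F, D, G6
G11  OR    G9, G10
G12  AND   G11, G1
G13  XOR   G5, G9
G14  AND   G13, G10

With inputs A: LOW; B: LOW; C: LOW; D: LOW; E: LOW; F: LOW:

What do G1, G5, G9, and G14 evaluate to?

G1 = A NOR F = LOW NOR LOW = HIGH
G2 = E OR B = LOW OR LOW = LOW
G4 = E AND G2 AND F = LOW AND LOW AND LOW = LOW
G5 = G4 AND C = LOW AND LOW = LOW
G6 = E AND F = LOW AND LOW = LOW
G7 = G2 NOR G1 = LOW NOR HIGH = LOW
G9 = G5 OR G7 = LOW OR LOW = LOW
G10 = F AND D AND G6 = LOW AND LOW AND LOW = LOW
G13 = G5 XOR G9 = LOW XOR LOW = LOW
G14 = G13 AND G10 = LOW AND LOW = LOW

G1 = HIGH; G5 = LOW; G9 = LOW; G14 = LOW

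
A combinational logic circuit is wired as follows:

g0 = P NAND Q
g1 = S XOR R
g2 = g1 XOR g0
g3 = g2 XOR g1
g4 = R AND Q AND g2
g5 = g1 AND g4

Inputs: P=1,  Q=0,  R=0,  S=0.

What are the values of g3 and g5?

g3 = 1, g5 = 0

g0 = P NAND Q = 1 NAND 0 = 1
g1 = S XOR R = 0 XOR 0 = 0
g2 = g1 XOR g0 = 0 XOR 1 = 1
g3 = g2 XOR g1 = 1 XOR 0 = 1
g4 = R AND Q AND g2 = 0 AND 0 AND 1 = 0
g5 = g1 AND g4 = 0 AND 0 = 0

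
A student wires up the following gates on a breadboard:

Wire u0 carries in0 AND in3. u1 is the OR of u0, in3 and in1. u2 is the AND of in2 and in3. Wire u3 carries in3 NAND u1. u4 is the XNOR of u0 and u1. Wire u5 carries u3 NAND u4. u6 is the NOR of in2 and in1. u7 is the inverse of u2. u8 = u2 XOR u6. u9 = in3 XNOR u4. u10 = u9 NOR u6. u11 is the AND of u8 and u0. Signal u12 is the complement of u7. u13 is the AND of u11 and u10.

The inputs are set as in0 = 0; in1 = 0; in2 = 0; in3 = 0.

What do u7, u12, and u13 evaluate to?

u7 = 1, u12 = 0, u13 = 0

u0 = in0 AND in3 = 0 AND 0 = 0
u1 = u0 OR in3 OR in1 = 0 OR 0 OR 0 = 0
u2 = in2 AND in3 = 0 AND 0 = 0
u4 = u0 XNOR u1 = 0 XNOR 0 = 1
u6 = in2 NOR in1 = 0 NOR 0 = 1
u7 = NOT u2 = NOT 0 = 1
u8 = u2 XOR u6 = 0 XOR 1 = 1
u9 = in3 XNOR u4 = 0 XNOR 1 = 0
u10 = u9 NOR u6 = 0 NOR 1 = 0
u11 = u8 AND u0 = 1 AND 0 = 0
u12 = NOT u7 = NOT 1 = 0
u13 = u11 AND u10 = 0 AND 0 = 0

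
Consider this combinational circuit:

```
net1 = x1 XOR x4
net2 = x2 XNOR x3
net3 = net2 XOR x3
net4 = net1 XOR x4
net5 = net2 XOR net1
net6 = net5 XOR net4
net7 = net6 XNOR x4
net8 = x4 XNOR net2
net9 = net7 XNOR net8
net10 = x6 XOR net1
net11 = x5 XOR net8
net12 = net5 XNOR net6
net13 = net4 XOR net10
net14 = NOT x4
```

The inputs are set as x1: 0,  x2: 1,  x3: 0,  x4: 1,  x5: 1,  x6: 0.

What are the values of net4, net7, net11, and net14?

net4 = 0, net7 = 1, net11 = 1, net14 = 0

net1 = x1 XOR x4 = 0 XOR 1 = 1
net2 = x2 XNOR x3 = 1 XNOR 0 = 0
net4 = net1 XOR x4 = 1 XOR 1 = 0
net5 = net2 XOR net1 = 0 XOR 1 = 1
net6 = net5 XOR net4 = 1 XOR 0 = 1
net7 = net6 XNOR x4 = 1 XNOR 1 = 1
net8 = x4 XNOR net2 = 1 XNOR 0 = 0
net11 = x5 XOR net8 = 1 XOR 0 = 1
net14 = NOT x4 = NOT 1 = 0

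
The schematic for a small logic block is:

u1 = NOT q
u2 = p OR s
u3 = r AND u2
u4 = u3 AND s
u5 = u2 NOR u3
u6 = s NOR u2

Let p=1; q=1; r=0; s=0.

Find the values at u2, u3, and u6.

u2 = 1, u3 = 0, u6 = 0

u2 = p OR s = 1 OR 0 = 1
u3 = r AND u2 = 0 AND 1 = 0
u6 = s NOR u2 = 0 NOR 1 = 0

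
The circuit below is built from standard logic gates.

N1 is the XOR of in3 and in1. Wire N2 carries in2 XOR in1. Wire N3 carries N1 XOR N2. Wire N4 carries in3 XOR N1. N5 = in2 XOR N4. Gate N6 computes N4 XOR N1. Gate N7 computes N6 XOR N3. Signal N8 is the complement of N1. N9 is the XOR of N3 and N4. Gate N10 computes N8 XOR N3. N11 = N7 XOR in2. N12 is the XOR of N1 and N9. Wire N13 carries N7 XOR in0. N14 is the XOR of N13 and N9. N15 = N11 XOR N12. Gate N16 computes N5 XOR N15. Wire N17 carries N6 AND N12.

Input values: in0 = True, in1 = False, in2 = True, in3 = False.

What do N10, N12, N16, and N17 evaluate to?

N10 = False; N12 = True; N16 = False; N17 = False

N1 = in3 XOR in1 = False XOR False = False
N2 = in2 XOR in1 = True XOR False = True
N3 = N1 XOR N2 = False XOR True = True
N4 = in3 XOR N1 = False XOR False = False
N5 = in2 XOR N4 = True XOR False = True
N6 = N4 XOR N1 = False XOR False = False
N7 = N6 XOR N3 = False XOR True = True
N8 = NOT N1 = NOT False = True
N9 = N3 XOR N4 = True XOR False = True
N10 = N8 XOR N3 = True XOR True = False
N11 = N7 XOR in2 = True XOR True = False
N12 = N1 XOR N9 = False XOR True = True
N15 = N11 XOR N12 = False XOR True = True
N16 = N5 XOR N15 = True XOR True = False
N17 = N6 AND N12 = False AND True = False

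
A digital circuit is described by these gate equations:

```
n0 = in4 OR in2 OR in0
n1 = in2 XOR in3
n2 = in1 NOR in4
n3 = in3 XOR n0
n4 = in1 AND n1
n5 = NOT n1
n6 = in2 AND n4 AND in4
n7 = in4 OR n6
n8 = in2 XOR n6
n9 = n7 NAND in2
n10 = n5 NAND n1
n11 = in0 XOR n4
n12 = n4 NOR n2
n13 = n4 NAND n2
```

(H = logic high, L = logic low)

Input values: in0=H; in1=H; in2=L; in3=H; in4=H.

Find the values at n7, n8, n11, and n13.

n1 = in2 XOR in3 = L XOR H = H
n2 = in1 NOR in4 = H NOR H = L
n4 = in1 AND n1 = H AND H = H
n6 = in2 AND n4 AND in4 = L AND H AND H = L
n7 = in4 OR n6 = H OR L = H
n8 = in2 XOR n6 = L XOR L = L
n11 = in0 XOR n4 = H XOR H = L
n13 = n4 NAND n2 = H NAND L = H

n7 = H; n8 = L; n11 = L; n13 = H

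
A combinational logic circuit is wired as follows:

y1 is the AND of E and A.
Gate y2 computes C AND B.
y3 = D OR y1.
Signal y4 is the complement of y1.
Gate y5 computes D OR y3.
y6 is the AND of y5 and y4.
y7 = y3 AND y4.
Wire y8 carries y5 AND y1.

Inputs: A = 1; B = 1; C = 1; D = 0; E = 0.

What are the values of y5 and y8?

y5 = 0; y8 = 0

y1 = E AND A = 0 AND 1 = 0
y3 = D OR y1 = 0 OR 0 = 0
y5 = D OR y3 = 0 OR 0 = 0
y8 = y5 AND y1 = 0 AND 0 = 0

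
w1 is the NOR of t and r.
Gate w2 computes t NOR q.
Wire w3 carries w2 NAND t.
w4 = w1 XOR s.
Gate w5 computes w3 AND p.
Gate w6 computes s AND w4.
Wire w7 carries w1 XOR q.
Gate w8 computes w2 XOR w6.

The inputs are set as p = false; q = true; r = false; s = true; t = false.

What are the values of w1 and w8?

w1 = true  w8 = false

w1 = t NOR r = false NOR false = true
w2 = t NOR q = false NOR true = false
w4 = w1 XOR s = true XOR true = false
w6 = s AND w4 = true AND false = false
w8 = w2 XOR w6 = false XOR false = false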